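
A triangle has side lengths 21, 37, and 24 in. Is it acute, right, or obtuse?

obtuse

Compare the square of the longest side to the sum of squares of the other two: 21² + 24² = 1017 < 1369 = 37².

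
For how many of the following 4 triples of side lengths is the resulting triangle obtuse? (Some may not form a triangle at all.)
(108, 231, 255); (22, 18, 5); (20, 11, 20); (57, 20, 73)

(108,231,255): 108²+231² = 65025 = 255² → right
(22,18,5): 5²+18² = 349 < 484 = 22² → obtuse
(20,11,20): 11²+20² = 521 > 400 = 20² → acute
(57,20,73): 20²+57² = 3649 < 5329 = 73² → obtuse
2 of the 4 are obtuse.

2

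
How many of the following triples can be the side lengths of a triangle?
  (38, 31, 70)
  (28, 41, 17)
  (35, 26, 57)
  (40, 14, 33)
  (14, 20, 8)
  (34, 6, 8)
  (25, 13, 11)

(31,38,70): 31+38 ≤ 70 → not valid
(17,28,41): 17+28 > 41 → valid
(26,35,57): 26+35 > 57 → valid
(14,33,40): 14+33 > 40 → valid
(8,14,20): 8+14 > 20 → valid
(6,8,34): 6+8 ≤ 34 → not valid
(11,13,25): 11+13 ≤ 25 → not valid
4 of the 7 triples form a triangle.

4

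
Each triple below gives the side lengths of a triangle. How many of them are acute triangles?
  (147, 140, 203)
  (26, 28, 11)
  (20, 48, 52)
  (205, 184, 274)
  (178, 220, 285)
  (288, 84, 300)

(147,140,203): 140²+147² = 41209 = 203² → right
(26,28,11): 11²+26² = 797 > 784 = 28² → acute
(20,48,52): 20²+48² = 2704 = 52² → right
(205,184,274): 184²+205² = 75881 > 75076 = 274² → acute
(178,220,285): 178²+220² = 80084 < 81225 = 285² → obtuse
(288,84,300): 84²+288² = 90000 = 300² → right
2 of the 6 are acute.

2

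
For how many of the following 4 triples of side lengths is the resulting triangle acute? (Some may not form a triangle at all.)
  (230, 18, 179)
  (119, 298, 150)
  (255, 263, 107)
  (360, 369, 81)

(230,18,179): 18+179 ≤ 230, not a triangle
(119,298,150): 119+150 ≤ 298, not a triangle
(255,263,107): 107²+255² = 76474 > 69169 = 263² → acute
(360,369,81): 81²+360² = 136161 = 369² → right
1 of the 4 is acute.

1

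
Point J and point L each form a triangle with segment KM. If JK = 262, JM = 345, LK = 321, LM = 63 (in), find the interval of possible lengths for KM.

From triangle JKM: |262 − 345| < KM < 262 + 345, i.e. 83 < KM < 607.
From triangle LKM: 258 < KM < 384.
Both must hold, so KM lies in the intersection.

258 < KM < 384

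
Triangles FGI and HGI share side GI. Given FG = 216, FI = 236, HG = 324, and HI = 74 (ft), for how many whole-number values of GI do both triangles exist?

From triangle FGI: 20 < GI < 452.
From triangle HGI: 250 < GI < 398.
Intersection: 250 < GI < 398, so integers 251 through 397: 147 values.

147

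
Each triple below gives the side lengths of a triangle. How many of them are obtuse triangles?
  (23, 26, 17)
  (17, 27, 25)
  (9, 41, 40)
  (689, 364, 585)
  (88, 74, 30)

(23,26,17): 17²+23² = 818 > 676 = 26² → acute
(17,27,25): 17²+25² = 914 > 729 = 27² → acute
(9,41,40): 9²+40² = 1681 = 41² → right
(689,364,585): 364²+585² = 474721 = 689² → right
(88,74,30): 30²+74² = 6376 < 7744 = 88² → obtuse
1 of the 5 is obtuse.

1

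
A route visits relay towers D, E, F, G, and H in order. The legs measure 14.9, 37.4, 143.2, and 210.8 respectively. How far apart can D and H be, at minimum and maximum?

The maximum is all hops collinear in one direction: 14.9 + 37.4 + 143.2 + 210.8 = 406.3.
The longest hop is 210.8; the others sum to 195.5. Folding the others back against it leaves at least 210.8 − 195.5 = 15.3.

15.3 ≤ DH ≤ 406.3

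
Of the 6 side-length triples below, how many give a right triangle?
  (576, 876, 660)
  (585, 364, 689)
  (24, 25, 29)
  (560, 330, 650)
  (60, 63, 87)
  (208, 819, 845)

5

(576,876,660): 576²+660² = 767376 = 876² → right
(585,364,689): 364²+585² = 474721 = 689² → right
(24,25,29): 24²+25² = 1201 > 841 = 29² → acute
(560,330,650): 330²+560² = 422500 = 650² → right
(60,63,87): 60²+63² = 7569 = 87² → right
(208,819,845): 208²+819² = 714025 = 845² → right
5 of the 6 are right.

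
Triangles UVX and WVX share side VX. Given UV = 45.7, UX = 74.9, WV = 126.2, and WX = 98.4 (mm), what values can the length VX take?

From triangle UVX: |45.7 − 74.9| < VX < 45.7 + 74.9, i.e. 29.2 < VX < 120.6.
From triangle WVX: 27.8 < VX < 224.6.
Both must hold, so VX lies in the intersection.

29.2 < VX < 120.6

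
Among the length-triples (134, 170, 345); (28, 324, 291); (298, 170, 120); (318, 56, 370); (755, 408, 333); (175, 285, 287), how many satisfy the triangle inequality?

2

(134,170,345): 134+170 ≤ 345 → not valid
(28,291,324): 28+291 ≤ 324 → not valid
(120,170,298): 120+170 ≤ 298 → not valid
(56,318,370): 56+318 > 370 → valid
(333,408,755): 333+408 ≤ 755 → not valid
(175,285,287): 175+285 > 287 → valid
2 of the 6 triples form a triangle.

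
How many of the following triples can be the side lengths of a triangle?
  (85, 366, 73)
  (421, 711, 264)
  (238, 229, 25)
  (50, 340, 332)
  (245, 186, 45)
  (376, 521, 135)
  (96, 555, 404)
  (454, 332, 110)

2

(73,85,366): 73+85 ≤ 366 → not valid
(264,421,711): 264+421 ≤ 711 → not valid
(25,229,238): 25+229 > 238 → valid
(50,332,340): 50+332 > 340 → valid
(45,186,245): 45+186 ≤ 245 → not valid
(135,376,521): 135+376 ≤ 521 → not valid
(96,404,555): 96+404 ≤ 555 → not valid
(110,332,454): 110+332 ≤ 454 → not valid
2 of the 8 triples form a triangle.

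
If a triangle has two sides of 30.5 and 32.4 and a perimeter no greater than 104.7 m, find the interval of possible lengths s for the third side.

1.9 < s ≤ 41.8

Triangle inequality alone gives 1.9 < s < 62.9.
The perimeter condition gives s ≤ 104.7 − 30.5 − 32.4 = 41.8.
Intersecting the two: 1.9 < s ≤ 41.8.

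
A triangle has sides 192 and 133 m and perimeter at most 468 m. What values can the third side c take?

59 < c ≤ 143 m

Triangle inequality alone gives 59 < c < 325.
The perimeter condition gives c ≤ 468 − 192 − 133 = 143.
Intersecting the two: 59 < c ≤ 143.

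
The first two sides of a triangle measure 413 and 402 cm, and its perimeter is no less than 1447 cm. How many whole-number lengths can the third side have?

Triangle inequality: 11 < x < 815. Perimeter ≥ 1447 gives x ≥ 1447 − 413 − 402 = 632.
So 632 ≤ x < 815; integers 632 through 814: 183 values.

183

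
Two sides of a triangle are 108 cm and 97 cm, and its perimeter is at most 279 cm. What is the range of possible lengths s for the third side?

11 < s ≤ 74 cm

Triangle inequality alone gives 11 < s < 205.
The perimeter condition gives s ≤ 279 − 108 − 97 = 74.
Intersecting the two: 11 < s ≤ 74.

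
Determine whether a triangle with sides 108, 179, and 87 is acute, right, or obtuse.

obtuse

Compare the square of the longest side to the sum of squares of the other two: 87² + 108² = 19233 < 32041 = 179².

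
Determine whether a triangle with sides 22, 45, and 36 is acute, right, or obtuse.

Compare the square of the longest side to the sum of squares of the other two: 22² + 36² = 1780 < 2025 = 45².

obtuse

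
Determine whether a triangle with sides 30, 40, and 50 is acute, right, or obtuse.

right

Compare the square of the longest side to the sum of squares of the other two: 30² + 40² = 2500 = 50².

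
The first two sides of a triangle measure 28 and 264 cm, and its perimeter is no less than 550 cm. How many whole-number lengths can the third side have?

34

Triangle inequality: 236 < x < 292. Perimeter ≥ 550 gives x ≥ 550 − 28 − 264 = 258.
So 258 ≤ x < 292; integers 258 through 291: 34 values.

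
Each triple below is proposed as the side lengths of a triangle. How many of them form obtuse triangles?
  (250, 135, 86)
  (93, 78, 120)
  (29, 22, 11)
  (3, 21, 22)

(250,135,86): 86+135 ≤ 250, not a triangle
(93,78,120): 78²+93² = 14733 > 14400 = 120² → acute
(29,22,11): 11²+22² = 605 < 841 = 29² → obtuse
(3,21,22): 3²+21² = 450 < 484 = 22² → obtuse
2 of the 4 are obtuse.

2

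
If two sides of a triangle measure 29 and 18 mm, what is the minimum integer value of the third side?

12

The third side must be strictly greater than |29 − 18| = 11.
The smallest integer above 11 is 12.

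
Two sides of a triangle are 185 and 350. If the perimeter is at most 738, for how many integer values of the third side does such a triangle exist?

38

Triangle inequality: 165 < x < 535. Perimeter ≤ 738 gives x ≤ 738 − 185 − 350 = 203.
So 165 < x ≤ 203; integers 166 through 203: 38 values.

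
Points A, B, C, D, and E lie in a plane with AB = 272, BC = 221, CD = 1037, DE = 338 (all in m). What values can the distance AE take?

206 ≤ AE ≤ 1868 m

The maximum is all hops collinear in one direction: 272 + 221 + 1037 + 338 = 1868.
The longest hop is 1037; the others sum to 831. Folding the others back against it leaves at least 1037 − 831 = 206.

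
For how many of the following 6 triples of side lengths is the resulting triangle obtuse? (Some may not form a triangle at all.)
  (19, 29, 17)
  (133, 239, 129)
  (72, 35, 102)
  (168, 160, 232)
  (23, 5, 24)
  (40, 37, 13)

5

(19,29,17): 17²+19² = 650 < 841 = 29² → obtuse
(133,239,129): 129²+133² = 34330 < 57121 = 239² → obtuse
(72,35,102): 35²+72² = 6409 < 10404 = 102² → obtuse
(168,160,232): 160²+168² = 53824 = 232² → right
(23,5,24): 5²+23² = 554 < 576 = 24² → obtuse
(40,37,13): 13²+37² = 1538 < 1600 = 40² → obtuse
5 of the 6 are obtuse.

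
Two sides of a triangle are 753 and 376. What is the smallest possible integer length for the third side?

The third side must be strictly greater than |753 − 376| = 377.
The smallest integer above 377 is 378.

378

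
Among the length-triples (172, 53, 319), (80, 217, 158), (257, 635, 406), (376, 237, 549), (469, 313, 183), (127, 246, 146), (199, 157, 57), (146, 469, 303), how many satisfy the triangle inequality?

6

(53,172,319): 53+172 ≤ 319 → not valid
(80,158,217): 80+158 > 217 → valid
(257,406,635): 257+406 > 635 → valid
(237,376,549): 237+376 > 549 → valid
(183,313,469): 183+313 > 469 → valid
(127,146,246): 127+146 > 246 → valid
(57,157,199): 57+157 > 199 → valid
(146,303,469): 146+303 ≤ 469 → not valid
6 of the 8 triples form a triangle.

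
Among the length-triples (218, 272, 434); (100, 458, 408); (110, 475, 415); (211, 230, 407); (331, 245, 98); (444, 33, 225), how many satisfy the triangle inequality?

(218,272,434): 218+272 > 434 → valid
(100,408,458): 100+408 > 458 → valid
(110,415,475): 110+415 > 475 → valid
(211,230,407): 211+230 > 407 → valid
(98,245,331): 98+245 > 331 → valid
(33,225,444): 33+225 ≤ 444 → not valid
5 of the 6 triples form a triangle.

5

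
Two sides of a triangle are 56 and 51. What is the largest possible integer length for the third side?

The third side must be strictly less than 56 + 51 = 107.
The largest integer below 107 is 106.

106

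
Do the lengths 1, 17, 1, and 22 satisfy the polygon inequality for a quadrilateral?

No

For a quadrilateral, each side must be shorter than the sum of the others.
Here the longest side is 22, but the remaining 3 sides sum to only 19.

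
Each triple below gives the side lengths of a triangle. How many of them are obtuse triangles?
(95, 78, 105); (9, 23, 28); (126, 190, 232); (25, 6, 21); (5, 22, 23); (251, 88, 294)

5

(95,78,105): 78²+95² = 15109 > 11025 = 105² → acute
(9,23,28): 9²+23² = 610 < 784 = 28² → obtuse
(126,190,232): 126²+190² = 51976 < 53824 = 232² → obtuse
(25,6,21): 6²+21² = 477 < 625 = 25² → obtuse
(5,22,23): 5²+22² = 509 < 529 = 23² → obtuse
(251,88,294): 88²+251² = 70745 < 86436 = 294² → obtuse
5 of the 6 are obtuse.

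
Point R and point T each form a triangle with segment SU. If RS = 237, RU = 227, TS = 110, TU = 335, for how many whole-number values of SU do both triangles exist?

From triangle RSU: 10 < SU < 464.
From triangle TSU: 225 < SU < 445.
Intersection: 225 < SU < 445, so integers 226 through 444: 219 values.

219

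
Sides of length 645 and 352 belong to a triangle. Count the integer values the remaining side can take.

The third side lies in the open interval (293, 997).
Integers from 294 to 996 inclusive: 996 − 294 + 1 = 703.

703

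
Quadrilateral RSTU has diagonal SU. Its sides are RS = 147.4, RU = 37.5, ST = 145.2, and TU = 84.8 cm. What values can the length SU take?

From triangle RSU: |147.4 − 37.5| < SU < 147.4 + 37.5, i.e. 109.9 < SU < 184.9.
From triangle TSU: 60.4 < SU < 230.0.
Both must hold, so SU lies in the intersection.

109.9 < SU < 184.9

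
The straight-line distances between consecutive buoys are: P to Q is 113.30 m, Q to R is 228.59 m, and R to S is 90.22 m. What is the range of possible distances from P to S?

The maximum is all hops collinear in one direction: 113.30 + 228.59 + 90.22 = 432.11.
The longest hop is 228.59; the others sum to 203.52. Folding the others back against it leaves at least 228.59 − 203.52 = 25.07.

25.07 ≤ PS ≤ 432.11 m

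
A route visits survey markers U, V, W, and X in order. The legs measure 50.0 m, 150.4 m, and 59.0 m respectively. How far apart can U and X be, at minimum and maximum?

41.4 ≤ UX ≤ 259.4 m

The maximum is all hops collinear in one direction: 50.0 + 150.4 + 59.0 = 259.4.
The longest hop is 150.4; the others sum to 109.0. Folding the others back against it leaves at least 150.4 − 109.0 = 41.4.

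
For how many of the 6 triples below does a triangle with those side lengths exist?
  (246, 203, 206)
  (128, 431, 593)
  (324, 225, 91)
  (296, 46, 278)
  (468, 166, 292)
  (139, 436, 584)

2

(203,206,246): 203+206 > 246 → valid
(128,431,593): 128+431 ≤ 593 → not valid
(91,225,324): 91+225 ≤ 324 → not valid
(46,278,296): 46+278 > 296 → valid
(166,292,468): 166+292 ≤ 468 → not valid
(139,436,584): 139+436 ≤ 584 → not valid
2 of the 6 triples form a triangle.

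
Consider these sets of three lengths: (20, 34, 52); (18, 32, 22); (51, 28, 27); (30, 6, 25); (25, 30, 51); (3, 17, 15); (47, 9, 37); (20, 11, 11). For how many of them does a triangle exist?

(20,34,52): 20+34 > 52 → valid
(18,22,32): 18+22 > 32 → valid
(27,28,51): 27+28 > 51 → valid
(6,25,30): 6+25 > 30 → valid
(25,30,51): 25+30 > 51 → valid
(3,15,17): 3+15 > 17 → valid
(9,37,47): 9+37 ≤ 47 → not valid
(11,11,20): 11+11 > 20 → valid
7 of the 8 triples form a triangle.

7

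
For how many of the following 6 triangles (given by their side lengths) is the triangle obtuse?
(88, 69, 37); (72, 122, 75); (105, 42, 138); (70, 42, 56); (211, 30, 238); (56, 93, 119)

(88,69,37): 37²+69² = 6130 < 7744 = 88² → obtuse
(72,122,75): 72²+75² = 10809 < 14884 = 122² → obtuse
(105,42,138): 42²+105² = 12789 < 19044 = 138² → obtuse
(70,42,56): 42²+56² = 4900 = 70² → right
(211,30,238): 30²+211² = 45421 < 56644 = 238² → obtuse
(56,93,119): 56²+93² = 11785 < 14161 = 119² → obtuse
5 of the 6 are obtuse.

5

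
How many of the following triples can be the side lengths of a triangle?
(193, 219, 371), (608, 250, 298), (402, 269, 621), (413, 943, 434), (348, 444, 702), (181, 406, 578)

4

(193,219,371): 193+219 > 371 → valid
(250,298,608): 250+298 ≤ 608 → not valid
(269,402,621): 269+402 > 621 → valid
(413,434,943): 413+434 ≤ 943 → not valid
(348,444,702): 348+444 > 702 → valid
(181,406,578): 181+406 > 578 → valid
4 of the 6 triples form a triangle.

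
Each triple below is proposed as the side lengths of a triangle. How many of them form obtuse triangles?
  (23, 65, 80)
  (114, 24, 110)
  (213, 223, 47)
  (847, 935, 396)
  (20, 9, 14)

(23,65,80): 23²+65² = 4754 < 6400 = 80² → obtuse
(114,24,110): 24²+110² = 12676 < 12996 = 114² → obtuse
(213,223,47): 47²+213² = 47578 < 49729 = 223² → obtuse
(847,935,396): 396²+847² = 874225 = 935² → right
(20,9,14): 9²+14² = 277 < 400 = 20² → obtuse
4 of the 5 are obtuse.

4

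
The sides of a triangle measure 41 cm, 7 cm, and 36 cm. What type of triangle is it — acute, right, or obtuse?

Compare the square of the longest side to the sum of squares of the other two: 7² + 36² = 1345 < 1681 = 41².

obtuse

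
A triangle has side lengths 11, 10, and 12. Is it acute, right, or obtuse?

Compare the square of the longest side to the sum of squares of the other two: 10² + 11² = 221 > 144 = 12².

acute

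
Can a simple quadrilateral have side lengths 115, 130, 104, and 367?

For a quadrilateral, each side must be shorter than the sum of the others.
Here the longest side is 367, but the remaining 3 sides sum to only 349.

No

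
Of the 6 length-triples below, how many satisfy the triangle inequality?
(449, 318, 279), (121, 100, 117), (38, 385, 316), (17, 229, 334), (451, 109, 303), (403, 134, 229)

(279,318,449): 279+318 > 449 → valid
(100,117,121): 100+117 > 121 → valid
(38,316,385): 38+316 ≤ 385 → not valid
(17,229,334): 17+229 ≤ 334 → not valid
(109,303,451): 109+303 ≤ 451 → not valid
(134,229,403): 134+229 ≤ 403 → not valid
2 of the 6 triples form a triangle.

2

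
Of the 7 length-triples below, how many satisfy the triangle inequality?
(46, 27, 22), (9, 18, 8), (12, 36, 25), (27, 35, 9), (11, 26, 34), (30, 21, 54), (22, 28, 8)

(22,27,46): 22+27 > 46 → valid
(8,9,18): 8+9 ≤ 18 → not valid
(12,25,36): 12+25 > 36 → valid
(9,27,35): 9+27 > 35 → valid
(11,26,34): 11+26 > 34 → valid
(21,30,54): 21+30 ≤ 54 → not valid
(8,22,28): 8+22 > 28 → valid
5 of the 7 triples form a triangle.

5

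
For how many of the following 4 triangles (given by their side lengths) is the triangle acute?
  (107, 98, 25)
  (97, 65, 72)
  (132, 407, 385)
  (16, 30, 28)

1

(107,98,25): 25²+98² = 10229 < 11449 = 107² → obtuse
(97,65,72): 65²+72² = 9409 = 97² → right
(132,407,385): 132²+385² = 165649 = 407² → right
(16,30,28): 16²+28² = 1040 > 900 = 30² → acute
1 of the 4 is acute.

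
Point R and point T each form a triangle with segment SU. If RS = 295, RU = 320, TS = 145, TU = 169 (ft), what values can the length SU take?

25 < SU < 314

From triangle RSU: |295 − 320| < SU < 295 + 320, i.e. 25 < SU < 615.
From triangle TSU: 24 < SU < 314.
Both must hold, so SU lies in the intersection.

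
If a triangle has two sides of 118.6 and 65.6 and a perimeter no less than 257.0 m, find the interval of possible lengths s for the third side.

72.8 ≤ s < 184.2

Triangle inequality alone gives 53.0 < s < 184.2.
The perimeter condition gives s ≥ 257.0 − 118.6 − 65.6 = 72.8.
Intersecting the two: 72.8 ≤ s < 184.2.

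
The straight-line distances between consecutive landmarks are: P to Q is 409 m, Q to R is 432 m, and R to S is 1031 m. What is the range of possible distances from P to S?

The maximum is all hops collinear in one direction: 409 + 432 + 1031 = 1872.
The longest hop is 1031; the others sum to 841. Folding the others back against it leaves at least 1031 − 841 = 190.

190 ≤ PS ≤ 1872 m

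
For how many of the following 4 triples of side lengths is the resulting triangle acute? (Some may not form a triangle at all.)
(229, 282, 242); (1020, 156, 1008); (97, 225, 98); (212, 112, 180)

1

(229,282,242): 229²+242² = 111005 > 79524 = 282² → acute
(1020,156,1008): 156²+1008² = 1040400 = 1020² → right
(97,225,98): 97+98 ≤ 225, not a triangle
(212,112,180): 112²+180² = 44944 = 212² → right
1 of the 4 is acute.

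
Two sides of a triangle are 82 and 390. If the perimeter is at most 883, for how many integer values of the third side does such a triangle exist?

Triangle inequality: 308 < x < 472. Perimeter ≤ 883 gives x ≤ 883 − 82 − 390 = 411.
So 308 < x ≤ 411; integers 309 through 411: 103 values.

103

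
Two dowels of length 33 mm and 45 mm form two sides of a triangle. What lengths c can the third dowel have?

By the triangle inequality, c must be less than 33 + 45 = 78 and greater than |33 − 45| = 12.

12 < c < 78 (mm)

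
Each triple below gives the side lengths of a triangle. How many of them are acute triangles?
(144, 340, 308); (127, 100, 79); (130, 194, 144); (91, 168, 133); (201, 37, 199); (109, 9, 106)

(144,340,308): 144²+308² = 115600 = 340² → right
(127,100,79): 79²+100² = 16241 > 16129 = 127² → acute
(130,194,144): 130²+144² = 37636 = 194² → right
(91,168,133): 91²+133² = 25970 < 28224 = 168² → obtuse
(201,37,199): 37²+199² = 40970 > 40401 = 201² → acute
(109,9,106): 9²+106² = 11317 < 11881 = 109² → obtuse
2 of the 6 are acute.

2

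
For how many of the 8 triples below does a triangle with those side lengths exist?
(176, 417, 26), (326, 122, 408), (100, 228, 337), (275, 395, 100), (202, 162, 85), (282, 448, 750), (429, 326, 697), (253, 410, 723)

3

(26,176,417): 26+176 ≤ 417 → not valid
(122,326,408): 122+326 > 408 → valid
(100,228,337): 100+228 ≤ 337 → not valid
(100,275,395): 100+275 ≤ 395 → not valid
(85,162,202): 85+162 > 202 → valid
(282,448,750): 282+448 ≤ 750 → not valid
(326,429,697): 326+429 > 697 → valid
(253,410,723): 253+410 ≤ 723 → not valid
3 of the 8 triples form a triangle.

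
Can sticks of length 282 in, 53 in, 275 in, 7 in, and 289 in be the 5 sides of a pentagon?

A pentagon exists iff every side is shorter than the sum of the others — equivalently, the longest side is less than the sum of the rest.
Longest side 289 < 617 (sum of the remaining 4), so yes.

Yes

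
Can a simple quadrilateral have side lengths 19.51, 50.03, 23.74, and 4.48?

For a quadrilateral, each side must be shorter than the sum of the others.
Here the longest side is 50.03, but the remaining 3 sides sum to only 47.73.

No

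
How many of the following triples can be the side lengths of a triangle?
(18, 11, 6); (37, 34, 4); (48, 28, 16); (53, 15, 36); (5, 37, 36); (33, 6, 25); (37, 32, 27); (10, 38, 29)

4

(6,11,18): 6+11 ≤ 18 → not valid
(4,34,37): 4+34 > 37 → valid
(16,28,48): 16+28 ≤ 48 → not valid
(15,36,53): 15+36 ≤ 53 → not valid
(5,36,37): 5+36 > 37 → valid
(6,25,33): 6+25 ≤ 33 → not valid
(27,32,37): 27+32 > 37 → valid
(10,29,38): 10+29 > 38 → valid
4 of the 8 triples form a triangle.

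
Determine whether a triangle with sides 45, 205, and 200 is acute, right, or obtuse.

Compare the square of the longest side to the sum of squares of the other two: 45² + 200² = 42025 = 205².

right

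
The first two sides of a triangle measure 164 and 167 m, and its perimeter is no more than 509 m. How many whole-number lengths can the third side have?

175

Triangle inequality: 3 < x < 331. Perimeter ≤ 509 gives x ≤ 509 − 164 − 167 = 178.
So 3 < x ≤ 178; integers 4 through 178: 175 values.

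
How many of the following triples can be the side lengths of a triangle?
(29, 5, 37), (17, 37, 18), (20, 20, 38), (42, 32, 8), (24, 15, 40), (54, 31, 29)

(5,29,37): 5+29 ≤ 37 → not valid
(17,18,37): 17+18 ≤ 37 → not valid
(20,20,38): 20+20 > 38 → valid
(8,32,42): 8+32 ≤ 42 → not valid
(15,24,40): 15+24 ≤ 40 → not valid
(29,31,54): 29+31 > 54 → valid
2 of the 6 triples form a triangle.

2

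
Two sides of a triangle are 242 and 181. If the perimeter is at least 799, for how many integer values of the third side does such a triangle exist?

47

Triangle inequality: 61 < x < 423. Perimeter ≥ 799 gives x ≥ 799 − 242 − 181 = 376.
So 376 ≤ x < 423; integers 376 through 422: 47 values.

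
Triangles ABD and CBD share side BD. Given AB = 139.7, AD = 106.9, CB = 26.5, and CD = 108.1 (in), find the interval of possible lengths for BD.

81.6 < BD < 134.6

From triangle ABD: |139.7 − 106.9| < BD < 139.7 + 106.9, i.e. 32.8 < BD < 246.6.
From triangle CBD: 81.6 < BD < 134.6.
Both must hold, so BD lies in the intersection.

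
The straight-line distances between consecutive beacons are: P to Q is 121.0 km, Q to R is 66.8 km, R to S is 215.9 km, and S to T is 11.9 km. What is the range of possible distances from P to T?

16.2 ≤ PT ≤ 415.6 km

The maximum is all hops collinear in one direction: 121.0 + 66.8 + 215.9 + 11.9 = 415.6.
The longest hop is 215.9; the others sum to 199.7. Folding the others back against it leaves at least 215.9 − 199.7 = 16.2.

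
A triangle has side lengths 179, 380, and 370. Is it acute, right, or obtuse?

acute

Compare the square of the longest side to the sum of squares of the other two: 179² + 370² = 168941 > 144400 = 380².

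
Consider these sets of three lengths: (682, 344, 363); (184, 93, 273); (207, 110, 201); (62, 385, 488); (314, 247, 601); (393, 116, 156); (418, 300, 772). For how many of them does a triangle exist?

3

(344,363,682): 344+363 > 682 → valid
(93,184,273): 93+184 > 273 → valid
(110,201,207): 110+201 > 207 → valid
(62,385,488): 62+385 ≤ 488 → not valid
(247,314,601): 247+314 ≤ 601 → not valid
(116,156,393): 116+156 ≤ 393 → not valid
(300,418,772): 300+418 ≤ 772 → not valid
3 of the 7 triples form a triangle.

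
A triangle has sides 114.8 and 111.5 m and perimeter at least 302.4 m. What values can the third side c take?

Triangle inequality alone gives 3.3 < c < 226.3.
The perimeter condition gives c ≥ 302.4 − 114.8 − 111.5 = 76.1.
Intersecting the two: 76.1 ≤ c < 226.3.

76.1 ≤ c < 226.3 m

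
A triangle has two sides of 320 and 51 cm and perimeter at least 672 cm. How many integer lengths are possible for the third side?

Triangle inequality: 269 < x < 371. Perimeter ≥ 672 gives x ≥ 672 − 320 − 51 = 301.
So 301 ≤ x < 371; integers 301 through 370: 70 values.

70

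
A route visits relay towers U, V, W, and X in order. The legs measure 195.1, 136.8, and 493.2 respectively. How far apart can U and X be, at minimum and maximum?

161.3 ≤ UX ≤ 825.1

The maximum is all hops collinear in one direction: 195.1 + 136.8 + 493.2 = 825.1.
The longest hop is 493.2; the others sum to 331.9. Folding the others back against it leaves at least 493.2 − 331.9 = 161.3.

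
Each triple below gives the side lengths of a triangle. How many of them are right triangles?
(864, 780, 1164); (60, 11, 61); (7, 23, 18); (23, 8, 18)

2

(864,780,1164): 780²+864² = 1354896 = 1164² → right
(60,11,61): 11²+60² = 3721 = 61² → right
(7,23,18): 7²+18² = 373 < 529 = 23² → obtuse
(23,8,18): 8²+18² = 388 < 529 = 23² → obtuse
2 of the 4 are right.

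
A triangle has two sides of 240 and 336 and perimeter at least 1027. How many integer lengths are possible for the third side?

Triangle inequality: 96 < x < 576. Perimeter ≥ 1027 gives x ≥ 1027 − 240 − 336 = 451.
So 451 ≤ x < 576; integers 451 through 575: 125 values.

125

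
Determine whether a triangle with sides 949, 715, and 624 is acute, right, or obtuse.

Compare the square of the longest side to the sum of squares of the other two: 624² + 715² = 900601 = 949².

right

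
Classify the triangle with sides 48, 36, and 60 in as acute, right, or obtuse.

Compare the square of the longest side to the sum of squares of the other two: 36² + 48² = 3600 = 60².

right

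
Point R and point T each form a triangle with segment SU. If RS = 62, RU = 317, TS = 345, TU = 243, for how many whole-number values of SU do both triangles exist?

From triangle RSU: 255 < SU < 379.
From triangle TSU: 102 < SU < 588.
Intersection: 255 < SU < 379, so integers 256 through 378: 123 values.

123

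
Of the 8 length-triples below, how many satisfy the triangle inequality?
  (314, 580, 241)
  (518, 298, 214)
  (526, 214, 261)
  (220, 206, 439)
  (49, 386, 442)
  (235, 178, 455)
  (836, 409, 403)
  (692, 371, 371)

(241,314,580): 241+314 ≤ 580 → not valid
(214,298,518): 214+298 ≤ 518 → not valid
(214,261,526): 214+261 ≤ 526 → not valid
(206,220,439): 206+220 ≤ 439 → not valid
(49,386,442): 49+386 ≤ 442 → not valid
(178,235,455): 178+235 ≤ 455 → not valid
(403,409,836): 403+409 ≤ 836 → not valid
(371,371,692): 371+371 > 692 → valid
1 of the 8 triples forms a triangle.

1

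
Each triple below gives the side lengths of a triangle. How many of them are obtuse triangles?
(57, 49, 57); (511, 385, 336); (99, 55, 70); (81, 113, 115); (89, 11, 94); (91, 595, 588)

(57,49,57): 49²+57² = 5650 > 3249 = 57² → acute
(511,385,336): 336²+385² = 261121 = 511² → right
(99,55,70): 55²+70² = 7925 < 9801 = 99² → obtuse
(81,113,115): 81²+113² = 19330 > 13225 = 115² → acute
(89,11,94): 11²+89² = 8042 < 8836 = 94² → obtuse
(91,595,588): 91²+588² = 354025 = 595² → right
2 of the 6 are obtuse.

2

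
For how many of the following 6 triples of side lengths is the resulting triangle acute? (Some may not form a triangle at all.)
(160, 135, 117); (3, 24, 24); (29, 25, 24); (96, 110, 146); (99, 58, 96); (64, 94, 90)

(160,135,117): 117²+135² = 31914 > 25600 = 160² → acute
(3,24,24): 3²+24² = 585 > 576 = 24² → acute
(29,25,24): 24²+25² = 1201 > 841 = 29² → acute
(96,110,146): 96²+110² = 21316 = 146² → right
(99,58,96): 58²+96² = 12580 > 9801 = 99² → acute
(64,94,90): 64²+90² = 12196 > 8836 = 94² → acute
5 of the 6 are acute.

5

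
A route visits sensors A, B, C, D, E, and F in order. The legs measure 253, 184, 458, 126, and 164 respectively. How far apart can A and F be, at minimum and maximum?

The maximum is all hops collinear in one direction: 253 + 184 + 458 + 126 + 164 = 1185.
The longest hop is 458; the others sum to 727. Since 458 ≤ 727, the path can fold back on itself completely, so the minimum distance is 0.

0 ≤ AF ≤ 1185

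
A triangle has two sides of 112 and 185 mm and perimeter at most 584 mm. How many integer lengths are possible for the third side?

Triangle inequality: 73 < x < 297. Perimeter ≤ 584 gives x ≤ 584 − 112 − 185 = 287.
So 73 < x ≤ 287; integers 74 through 287: 214 values.

214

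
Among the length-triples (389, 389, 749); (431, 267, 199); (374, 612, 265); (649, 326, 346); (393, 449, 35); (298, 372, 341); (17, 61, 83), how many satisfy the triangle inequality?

(389,389,749): 389+389 > 749 → valid
(199,267,431): 199+267 > 431 → valid
(265,374,612): 265+374 > 612 → valid
(326,346,649): 326+346 > 649 → valid
(35,393,449): 35+393 ≤ 449 → not valid
(298,341,372): 298+341 > 372 → valid
(17,61,83): 17+61 ≤ 83 → not valid
5 of the 7 triples form a triangle.

5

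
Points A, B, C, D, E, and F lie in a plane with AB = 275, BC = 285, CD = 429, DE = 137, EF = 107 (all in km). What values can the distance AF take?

The maximum is all hops collinear in one direction: 275 + 285 + 429 + 137 + 107 = 1233.
The longest hop is 429; the others sum to 804. Since 429 ≤ 804, the path can fold back on itself completely, so the minimum distance is 0.

0 ≤ AF ≤ 1233 km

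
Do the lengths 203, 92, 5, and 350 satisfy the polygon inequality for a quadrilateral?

For a quadrilateral, each side must be shorter than the sum of the others.
Here the longest side is 350, but the remaining 3 sides sum to only 300.

No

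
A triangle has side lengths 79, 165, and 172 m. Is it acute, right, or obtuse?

Compare the square of the longest side to the sum of squares of the other two: 79² + 165² = 33466 > 29584 = 172².

acute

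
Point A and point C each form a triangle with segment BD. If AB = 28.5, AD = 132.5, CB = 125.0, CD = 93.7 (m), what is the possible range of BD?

104.0 < BD < 161.0

From triangle ABD: |28.5 − 132.5| < BD < 28.5 + 132.5, i.e. 104.0 < BD < 161.0.
From triangle CBD: 31.3 < BD < 218.7.
Both must hold, so BD lies in the intersection.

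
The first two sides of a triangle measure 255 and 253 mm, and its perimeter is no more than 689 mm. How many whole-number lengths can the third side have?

179

Triangle inequality: 2 < x < 508. Perimeter ≤ 689 gives x ≤ 689 − 255 − 253 = 181.
So 2 < x ≤ 181; integers 3 through 181: 179 values.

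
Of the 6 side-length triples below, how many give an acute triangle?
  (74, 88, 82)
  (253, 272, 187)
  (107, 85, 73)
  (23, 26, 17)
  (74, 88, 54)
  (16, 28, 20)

5

(74,88,82): 74²+82² = 12200 > 7744 = 88² → acute
(253,272,187): 187²+253² = 98978 > 73984 = 272² → acute
(107,85,73): 73²+85² = 12554 > 11449 = 107² → acute
(23,26,17): 17²+23² = 818 > 676 = 26² → acute
(74,88,54): 54²+74² = 8392 > 7744 = 88² → acute
(16,28,20): 16²+20² = 656 < 784 = 28² → obtuse
5 of the 6 are acute.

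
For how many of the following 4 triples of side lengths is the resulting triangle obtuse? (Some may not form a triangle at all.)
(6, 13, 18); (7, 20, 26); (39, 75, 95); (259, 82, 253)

3

(6,13,18): 6²+13² = 205 < 324 = 18² → obtuse
(7,20,26): 7²+20² = 449 < 676 = 26² → obtuse
(39,75,95): 39²+75² = 7146 < 9025 = 95² → obtuse
(259,82,253): 82²+253² = 70733 > 67081 = 259² → acute
3 of the 4 are obtuse.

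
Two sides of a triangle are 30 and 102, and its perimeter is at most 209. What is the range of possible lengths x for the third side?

Triangle inequality alone gives 72 < x < 132.
The perimeter condition gives x ≤ 209 − 30 − 102 = 77.
Intersecting the two: 72 < x ≤ 77.

72 < x ≤ 77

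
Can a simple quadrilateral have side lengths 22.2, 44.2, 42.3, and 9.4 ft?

Yes

A quadrilateral exists iff every side is shorter than the sum of the others — equivalently, the longest side is less than the sum of the rest.
Longest side 44.2 < 73.9 (sum of the remaining 3), so yes.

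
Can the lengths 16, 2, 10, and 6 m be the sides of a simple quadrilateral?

Yes

A quadrilateral exists iff every side is shorter than the sum of the others — equivalently, the longest side is less than the sum of the rest.
Longest side 16 < 18 (sum of the remaining 3), so yes.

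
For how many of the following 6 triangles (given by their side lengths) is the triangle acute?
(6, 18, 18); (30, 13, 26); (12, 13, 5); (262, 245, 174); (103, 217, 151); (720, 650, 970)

(6,18,18): 6²+18² = 360 > 324 = 18² → acute
(30,13,26): 13²+26² = 845 < 900 = 30² → obtuse
(12,13,5): 5²+12² = 169 = 13² → right
(262,245,174): 174²+245² = 90301 > 68644 = 262² → acute
(103,217,151): 103²+151² = 33410 < 47089 = 217² → obtuse
(720,650,970): 650²+720² = 940900 = 970² → right
2 of the 6 are acute.

2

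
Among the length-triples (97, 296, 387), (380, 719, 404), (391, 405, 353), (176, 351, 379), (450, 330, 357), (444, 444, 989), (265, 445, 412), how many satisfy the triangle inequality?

(97,296,387): 97+296 > 387 → valid
(380,404,719): 380+404 > 719 → valid
(353,391,405): 353+391 > 405 → valid
(176,351,379): 176+351 > 379 → valid
(330,357,450): 330+357 > 450 → valid
(444,444,989): 444+444 ≤ 989 → not valid
(265,412,445): 265+412 > 445 → valid
6 of the 7 triples form a triangle.

6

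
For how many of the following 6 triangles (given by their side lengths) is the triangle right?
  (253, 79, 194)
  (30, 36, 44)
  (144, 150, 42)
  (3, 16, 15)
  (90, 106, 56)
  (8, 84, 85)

2

(253,79,194): 79²+194² = 43877 < 64009 = 253² → obtuse
(30,36,44): 30²+36² = 2196 > 1936 = 44² → acute
(144,150,42): 42²+144² = 22500 = 150² → right
(3,16,15): 3²+15² = 234 < 256 = 16² → obtuse
(90,106,56): 56²+90² = 11236 = 106² → right
(8,84,85): 8²+84² = 7120 < 7225 = 85² → obtuse
2 of the 6 are right.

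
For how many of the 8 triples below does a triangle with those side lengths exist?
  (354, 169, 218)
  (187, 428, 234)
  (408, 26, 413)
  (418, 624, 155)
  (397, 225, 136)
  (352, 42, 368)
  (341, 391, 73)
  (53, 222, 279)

(169,218,354): 169+218 > 354 → valid
(187,234,428): 187+234 ≤ 428 → not valid
(26,408,413): 26+408 > 413 → valid
(155,418,624): 155+418 ≤ 624 → not valid
(136,225,397): 136+225 ≤ 397 → not valid
(42,352,368): 42+352 > 368 → valid
(73,341,391): 73+341 > 391 → valid
(53,222,279): 53+222 ≤ 279 → not valid
4 of the 8 triples form a triangle.

4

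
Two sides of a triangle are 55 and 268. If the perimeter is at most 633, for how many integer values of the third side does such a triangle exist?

97

Triangle inequality: 213 < x < 323. Perimeter ≤ 633 gives x ≤ 633 − 55 − 268 = 310.
So 213 < x ≤ 310; integers 214 through 310: 97 values.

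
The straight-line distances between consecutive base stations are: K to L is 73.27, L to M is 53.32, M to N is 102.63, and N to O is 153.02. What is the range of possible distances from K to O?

0 ≤ KO ≤ 382.24

The maximum is all hops collinear in one direction: 73.27 + 53.32 + 102.63 + 153.02 = 382.24.
The longest hop is 153.02; the others sum to 229.22. Since 153.02 ≤ 229.22, the path can fold back on itself completely, so the minimum distance is 0.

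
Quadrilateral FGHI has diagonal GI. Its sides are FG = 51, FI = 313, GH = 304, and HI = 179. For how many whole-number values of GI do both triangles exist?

101

From triangle FGI: 262 < GI < 364.
From triangle HGI: 125 < GI < 483.
Intersection: 262 < GI < 364, so integers 263 through 363: 101 values.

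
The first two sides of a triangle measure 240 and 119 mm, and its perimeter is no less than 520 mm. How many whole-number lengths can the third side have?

198

Triangle inequality: 121 < x < 359. Perimeter ≥ 520 gives x ≥ 520 − 240 − 119 = 161.
So 161 ≤ x < 359; integers 161 through 358: 198 values.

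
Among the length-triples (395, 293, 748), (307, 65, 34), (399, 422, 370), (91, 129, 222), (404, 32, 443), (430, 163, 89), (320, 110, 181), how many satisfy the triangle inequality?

(293,395,748): 293+395 ≤ 748 → not valid
(34,65,307): 34+65 ≤ 307 → not valid
(370,399,422): 370+399 > 422 → valid
(91,129,222): 91+129 ≤ 222 → not valid
(32,404,443): 32+404 ≤ 443 → not valid
(89,163,430): 89+163 ≤ 430 → not valid
(110,181,320): 110+181 ≤ 320 → not valid
1 of the 7 triples forms a triangle.

1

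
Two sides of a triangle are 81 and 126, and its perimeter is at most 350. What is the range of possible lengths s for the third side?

45 < s ≤ 143

Triangle inequality alone gives 45 < s < 207.
The perimeter condition gives s ≤ 350 − 81 − 126 = 143.
Intersecting the two: 45 < s ≤ 143.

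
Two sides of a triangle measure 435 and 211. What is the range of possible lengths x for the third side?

224 < x < 646

By the triangle inequality, x must be less than 435 + 211 = 646 and greater than |435 − 211| = 224.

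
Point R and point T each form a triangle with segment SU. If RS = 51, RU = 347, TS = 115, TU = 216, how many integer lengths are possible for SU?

34

From triangle RSU: 296 < SU < 398.
From triangle TSU: 101 < SU < 331.
Intersection: 296 < SU < 331, so integers 297 through 330: 34 values.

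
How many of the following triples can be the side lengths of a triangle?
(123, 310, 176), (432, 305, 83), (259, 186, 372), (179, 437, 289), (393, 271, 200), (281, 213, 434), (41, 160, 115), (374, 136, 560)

(123,176,310): 123+176 ≤ 310 → not valid
(83,305,432): 83+305 ≤ 432 → not valid
(186,259,372): 186+259 > 372 → valid
(179,289,437): 179+289 > 437 → valid
(200,271,393): 200+271 > 393 → valid
(213,281,434): 213+281 > 434 → valid
(41,115,160): 41+115 ≤ 160 → not valid
(136,374,560): 136+374 ≤ 560 → not valid
4 of the 8 triples form a triangle.

4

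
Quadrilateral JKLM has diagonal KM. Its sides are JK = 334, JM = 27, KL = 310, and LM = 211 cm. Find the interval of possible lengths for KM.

307 < KM < 361

From triangle JKM: |334 − 27| < KM < 334 + 27, i.e. 307 < KM < 361.
From triangle LKM: 99 < KM < 521.
Both must hold, so KM lies in the intersection.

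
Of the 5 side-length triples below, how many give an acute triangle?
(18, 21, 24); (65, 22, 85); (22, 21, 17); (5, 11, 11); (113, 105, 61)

(18,21,24): 18²+21² = 765 > 576 = 24² → acute
(65,22,85): 22²+65² = 4709 < 7225 = 85² → obtuse
(22,21,17): 17²+21² = 730 > 484 = 22² → acute
(5,11,11): 5²+11² = 146 > 121 = 11² → acute
(113,105,61): 61²+105² = 14746 > 12769 = 113² → acute
4 of the 5 are acute.

4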